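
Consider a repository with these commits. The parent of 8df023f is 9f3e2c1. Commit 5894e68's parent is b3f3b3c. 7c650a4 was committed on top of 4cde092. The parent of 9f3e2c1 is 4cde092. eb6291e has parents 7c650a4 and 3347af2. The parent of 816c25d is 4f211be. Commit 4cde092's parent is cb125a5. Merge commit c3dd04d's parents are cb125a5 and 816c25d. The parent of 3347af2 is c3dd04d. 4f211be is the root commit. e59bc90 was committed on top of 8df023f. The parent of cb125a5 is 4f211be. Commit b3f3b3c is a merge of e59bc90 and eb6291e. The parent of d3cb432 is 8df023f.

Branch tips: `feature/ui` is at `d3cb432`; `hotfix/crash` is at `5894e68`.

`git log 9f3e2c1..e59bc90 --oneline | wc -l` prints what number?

Reachable from e59bc90: {4cde092, 4f211be, 8df023f, 9f3e2c1, cb125a5, e59bc90}.
Reachable from 9f3e2c1: {4cde092, 4f211be, 9f3e2c1, cb125a5}.
In e59bc90's history but not 9f3e2c1's: {8df023f, e59bc90} — 2 commits.

2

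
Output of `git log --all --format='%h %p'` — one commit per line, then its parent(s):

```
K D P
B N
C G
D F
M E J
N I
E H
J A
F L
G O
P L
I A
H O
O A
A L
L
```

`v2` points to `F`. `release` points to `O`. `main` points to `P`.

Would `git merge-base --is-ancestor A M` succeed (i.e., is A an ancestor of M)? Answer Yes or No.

Yes

Ancestors of M (commits reachable by following parents): {A, E, H, J, L, M, O}.
A is in that set, so it is an ancestor of M.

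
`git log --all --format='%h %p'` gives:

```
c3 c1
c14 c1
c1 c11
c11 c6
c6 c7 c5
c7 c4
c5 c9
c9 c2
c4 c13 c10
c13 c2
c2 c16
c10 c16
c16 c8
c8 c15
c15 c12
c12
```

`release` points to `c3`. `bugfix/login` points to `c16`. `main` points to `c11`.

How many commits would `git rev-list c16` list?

4

Walking parent pointers from c16: reachable set = {c12, c15, c16, c8}.
That is 4 commits.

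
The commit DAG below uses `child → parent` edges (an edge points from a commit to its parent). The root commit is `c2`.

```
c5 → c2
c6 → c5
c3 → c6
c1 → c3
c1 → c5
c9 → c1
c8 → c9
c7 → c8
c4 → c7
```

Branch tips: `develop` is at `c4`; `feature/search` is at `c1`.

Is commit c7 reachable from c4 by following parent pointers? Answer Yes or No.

Ancestors of c4 (commits reachable by following parents): {c1, c2, c3, c4, c5, c6, c7, c8, c9}.
c7 is in that set, so it is an ancestor of c4.

Yes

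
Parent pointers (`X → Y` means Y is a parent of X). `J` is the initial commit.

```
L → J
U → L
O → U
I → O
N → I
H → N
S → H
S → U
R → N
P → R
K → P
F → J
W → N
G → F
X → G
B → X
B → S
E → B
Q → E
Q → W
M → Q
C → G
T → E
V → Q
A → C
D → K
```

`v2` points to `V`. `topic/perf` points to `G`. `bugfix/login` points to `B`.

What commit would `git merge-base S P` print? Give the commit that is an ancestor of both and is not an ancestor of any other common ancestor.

N

Ancestors of S: {H, I, J, L, N, O, S, U}.
Ancestors of P: {I, J, L, N, O, P, R, U}.
Common ancestors: {I, J, L, N, O, U}.
Among these, N is not an ancestor of any other common ancestor — it is the merge base.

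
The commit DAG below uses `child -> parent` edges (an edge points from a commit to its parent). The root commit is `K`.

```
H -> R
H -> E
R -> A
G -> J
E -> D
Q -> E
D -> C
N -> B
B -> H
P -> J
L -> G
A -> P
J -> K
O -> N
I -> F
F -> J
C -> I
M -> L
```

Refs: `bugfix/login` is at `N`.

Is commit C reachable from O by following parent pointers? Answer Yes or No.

Ancestors of O (commits reachable by following parents): {A, B, C, D, E, F, H, I, J, K, N, O, P, R}.
C is in that set, so it is an ancestor of O.

Yes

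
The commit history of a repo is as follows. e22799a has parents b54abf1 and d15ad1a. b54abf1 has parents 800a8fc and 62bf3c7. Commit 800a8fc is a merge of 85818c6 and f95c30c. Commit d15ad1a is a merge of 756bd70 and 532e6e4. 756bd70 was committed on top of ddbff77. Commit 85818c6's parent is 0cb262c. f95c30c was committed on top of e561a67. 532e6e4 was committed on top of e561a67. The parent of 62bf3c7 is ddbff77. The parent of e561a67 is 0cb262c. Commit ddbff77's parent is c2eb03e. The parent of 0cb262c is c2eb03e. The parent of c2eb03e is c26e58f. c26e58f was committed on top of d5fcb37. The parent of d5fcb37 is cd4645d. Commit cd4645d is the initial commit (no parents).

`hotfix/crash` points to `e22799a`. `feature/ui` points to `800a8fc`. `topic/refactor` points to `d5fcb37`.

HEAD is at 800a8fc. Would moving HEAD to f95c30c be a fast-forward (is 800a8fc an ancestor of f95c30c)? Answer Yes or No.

No

A fast-forward from 800a8fc to f95c30c is possible iff 800a8fc is an ancestor of f95c30c.
Ancestors of f95c30c: {0cb262c, c26e58f, c2eb03e, cd4645d, d5fcb37, e561a67, f95c30c}.
800a8fc is not among them, so fast-forward is not possible.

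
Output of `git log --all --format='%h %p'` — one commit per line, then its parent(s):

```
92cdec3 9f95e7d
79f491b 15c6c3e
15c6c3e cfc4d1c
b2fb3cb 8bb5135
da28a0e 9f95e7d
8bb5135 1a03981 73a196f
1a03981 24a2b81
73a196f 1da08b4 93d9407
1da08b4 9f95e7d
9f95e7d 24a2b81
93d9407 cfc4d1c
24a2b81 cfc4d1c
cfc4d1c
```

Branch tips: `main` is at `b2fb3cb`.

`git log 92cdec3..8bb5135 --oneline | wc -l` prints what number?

Reachable from 8bb5135: {1a03981, 1da08b4, 24a2b81, 73a196f, 8bb5135, 93d9407, 9f95e7d, cfc4d1c}.
Reachable from 92cdec3: {24a2b81, 92cdec3, 9f95e7d, cfc4d1c}.
In 8bb5135's history but not 92cdec3's: {1a03981, 1da08b4, 73a196f, 8bb5135, 93d9407} — 5 commits.

5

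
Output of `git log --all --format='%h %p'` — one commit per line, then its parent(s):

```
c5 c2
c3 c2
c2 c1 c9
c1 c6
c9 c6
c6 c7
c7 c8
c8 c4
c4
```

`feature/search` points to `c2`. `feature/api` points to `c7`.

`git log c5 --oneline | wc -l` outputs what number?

Walking parent pointers from c5: reachable set = {c1, c2, c4, c5, c6, c7, c8, c9}.
That is 8 commits.

8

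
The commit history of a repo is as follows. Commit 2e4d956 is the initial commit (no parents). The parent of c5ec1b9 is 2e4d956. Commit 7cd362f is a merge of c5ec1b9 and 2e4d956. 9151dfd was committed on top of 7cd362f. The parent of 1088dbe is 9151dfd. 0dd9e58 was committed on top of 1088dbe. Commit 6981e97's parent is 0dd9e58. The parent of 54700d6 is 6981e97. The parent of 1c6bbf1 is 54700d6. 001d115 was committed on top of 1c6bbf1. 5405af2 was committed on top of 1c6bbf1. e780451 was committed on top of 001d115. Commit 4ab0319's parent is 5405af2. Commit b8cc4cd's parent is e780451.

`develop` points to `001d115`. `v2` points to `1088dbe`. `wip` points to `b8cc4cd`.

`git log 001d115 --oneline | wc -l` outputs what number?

10

Walking parent pointers from 001d115: reachable set = {001d115, 0dd9e58, 1088dbe, 1c6bbf1, 2e4d956, 54700d6, 6981e97, 7cd362f, 9151dfd, c5ec1b9}.
That is 10 commits.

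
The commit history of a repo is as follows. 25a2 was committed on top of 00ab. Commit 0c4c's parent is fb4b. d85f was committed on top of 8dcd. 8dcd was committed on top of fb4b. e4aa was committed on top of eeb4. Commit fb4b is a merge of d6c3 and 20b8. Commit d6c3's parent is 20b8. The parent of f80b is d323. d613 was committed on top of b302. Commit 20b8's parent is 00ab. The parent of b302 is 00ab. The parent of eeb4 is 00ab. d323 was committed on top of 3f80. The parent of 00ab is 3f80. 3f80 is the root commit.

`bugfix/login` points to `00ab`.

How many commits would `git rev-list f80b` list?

3

Walking parent pointers from f80b: reachable set = {3f80, d323, f80b}.
That is 3 commits.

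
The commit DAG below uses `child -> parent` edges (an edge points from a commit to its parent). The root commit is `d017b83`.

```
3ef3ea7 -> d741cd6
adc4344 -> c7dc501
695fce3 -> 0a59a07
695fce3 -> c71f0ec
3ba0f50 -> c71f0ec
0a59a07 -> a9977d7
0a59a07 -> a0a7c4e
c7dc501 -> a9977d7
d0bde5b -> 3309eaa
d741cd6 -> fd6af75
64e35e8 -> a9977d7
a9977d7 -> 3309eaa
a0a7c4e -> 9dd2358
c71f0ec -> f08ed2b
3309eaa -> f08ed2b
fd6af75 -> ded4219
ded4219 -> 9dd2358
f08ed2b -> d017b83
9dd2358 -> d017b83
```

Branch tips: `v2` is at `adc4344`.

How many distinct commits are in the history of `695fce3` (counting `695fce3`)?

Walking parent pointers from 695fce3: reachable set = {0a59a07, 3309eaa, 695fce3, 9dd2358, a0a7c4e, a9977d7, c71f0ec, d017b83, f08ed2b}.
That is 9 commits.

9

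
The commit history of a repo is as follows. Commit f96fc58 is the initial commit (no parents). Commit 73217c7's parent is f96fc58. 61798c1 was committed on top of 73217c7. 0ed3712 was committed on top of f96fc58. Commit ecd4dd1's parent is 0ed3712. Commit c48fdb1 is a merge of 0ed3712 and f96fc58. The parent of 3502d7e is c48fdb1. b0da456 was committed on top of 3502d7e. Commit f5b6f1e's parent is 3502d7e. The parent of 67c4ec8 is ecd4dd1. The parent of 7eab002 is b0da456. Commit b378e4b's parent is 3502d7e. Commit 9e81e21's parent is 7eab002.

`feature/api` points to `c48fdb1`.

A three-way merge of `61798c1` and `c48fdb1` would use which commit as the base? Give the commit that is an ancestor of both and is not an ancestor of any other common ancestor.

Ancestors of 61798c1: {61798c1, 73217c7, f96fc58}.
Ancestors of c48fdb1: {0ed3712, c48fdb1, f96fc58}.
Common ancestors: {f96fc58}.
The only common ancestor is f96fc58, so it is the merge base.

f96fc58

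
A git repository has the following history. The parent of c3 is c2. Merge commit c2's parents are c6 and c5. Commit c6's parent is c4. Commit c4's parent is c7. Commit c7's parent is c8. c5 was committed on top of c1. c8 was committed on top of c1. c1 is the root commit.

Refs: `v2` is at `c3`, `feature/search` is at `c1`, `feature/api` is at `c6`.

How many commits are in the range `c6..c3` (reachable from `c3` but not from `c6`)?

Reachable from c3: {c1, c2, c3, c4, c5, c6, c7, c8}.
Reachable from c6: {c1, c4, c6, c7, c8}.
In c3's history but not c6's: {c2, c3, c5} — 3 commits.

3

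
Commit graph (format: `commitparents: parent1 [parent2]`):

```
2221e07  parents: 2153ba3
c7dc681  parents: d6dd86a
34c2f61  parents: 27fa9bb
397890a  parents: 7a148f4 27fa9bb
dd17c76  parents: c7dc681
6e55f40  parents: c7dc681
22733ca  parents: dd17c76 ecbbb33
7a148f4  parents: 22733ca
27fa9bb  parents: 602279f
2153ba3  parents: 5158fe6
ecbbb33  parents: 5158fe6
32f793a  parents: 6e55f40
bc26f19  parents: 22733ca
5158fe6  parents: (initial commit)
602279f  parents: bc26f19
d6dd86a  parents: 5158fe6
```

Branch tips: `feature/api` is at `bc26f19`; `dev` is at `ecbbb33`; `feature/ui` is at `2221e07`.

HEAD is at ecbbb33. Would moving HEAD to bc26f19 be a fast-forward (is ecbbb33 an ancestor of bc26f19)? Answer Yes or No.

Yes

A fast-forward from ecbbb33 to bc26f19 is possible iff ecbbb33 is an ancestor of bc26f19.
Ancestors of bc26f19: {22733ca, 5158fe6, bc26f19, c7dc681, d6dd86a, dd17c76, ecbbb33}.
ecbbb33 is among them, so fast-forward is possible.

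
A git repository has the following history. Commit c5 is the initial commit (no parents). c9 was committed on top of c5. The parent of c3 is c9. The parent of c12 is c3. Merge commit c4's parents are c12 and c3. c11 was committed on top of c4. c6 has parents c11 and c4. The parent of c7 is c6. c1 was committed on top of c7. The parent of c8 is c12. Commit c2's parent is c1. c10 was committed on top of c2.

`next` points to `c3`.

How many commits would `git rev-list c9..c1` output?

Reachable from c1: {c1, c11, c12, c3, c4, c5, c6, c7, c9}.
Reachable from c9: {c5, c9}.
In c1's history but not c9's: {c1, c11, c12, c3, c4, c6, c7} — 7 commits.

7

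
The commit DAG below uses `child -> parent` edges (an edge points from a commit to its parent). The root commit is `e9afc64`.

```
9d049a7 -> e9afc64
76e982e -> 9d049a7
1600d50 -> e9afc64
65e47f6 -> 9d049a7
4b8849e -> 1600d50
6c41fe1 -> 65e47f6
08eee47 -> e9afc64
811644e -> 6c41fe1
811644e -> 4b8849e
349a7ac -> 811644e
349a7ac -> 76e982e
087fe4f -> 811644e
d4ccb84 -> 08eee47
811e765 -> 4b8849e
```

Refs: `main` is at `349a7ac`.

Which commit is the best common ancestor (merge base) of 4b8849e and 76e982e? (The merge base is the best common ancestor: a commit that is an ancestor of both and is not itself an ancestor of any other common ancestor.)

e9afc64

Ancestors of 4b8849e: {1600d50, 4b8849e, e9afc64}.
Ancestors of 76e982e: {76e982e, 9d049a7, e9afc64}.
Common ancestors: {e9afc64}.
The only common ancestor is e9afc64, so it is the merge base.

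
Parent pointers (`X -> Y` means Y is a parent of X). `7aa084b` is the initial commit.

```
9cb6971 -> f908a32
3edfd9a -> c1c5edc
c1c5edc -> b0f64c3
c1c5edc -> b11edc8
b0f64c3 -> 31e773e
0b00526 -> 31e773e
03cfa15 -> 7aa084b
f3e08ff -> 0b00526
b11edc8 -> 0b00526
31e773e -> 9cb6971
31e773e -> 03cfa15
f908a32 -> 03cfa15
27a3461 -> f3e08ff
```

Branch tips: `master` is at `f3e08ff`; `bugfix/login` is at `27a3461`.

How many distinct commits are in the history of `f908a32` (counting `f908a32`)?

Walking parent pointers from f908a32: reachable set = {03cfa15, 7aa084b, f908a32}.
That is 3 commits.

3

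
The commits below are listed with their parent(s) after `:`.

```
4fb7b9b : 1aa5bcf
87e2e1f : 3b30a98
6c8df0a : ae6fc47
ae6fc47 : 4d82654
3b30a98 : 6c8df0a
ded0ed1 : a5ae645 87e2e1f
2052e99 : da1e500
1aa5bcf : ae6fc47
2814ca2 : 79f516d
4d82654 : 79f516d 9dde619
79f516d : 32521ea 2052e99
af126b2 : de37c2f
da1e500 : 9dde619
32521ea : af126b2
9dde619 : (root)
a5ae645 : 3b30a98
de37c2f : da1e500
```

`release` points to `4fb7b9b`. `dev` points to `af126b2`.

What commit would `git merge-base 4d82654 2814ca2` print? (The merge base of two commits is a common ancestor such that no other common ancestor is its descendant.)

Ancestors of 4d82654: {2052e99, 32521ea, 4d82654, 79f516d, 9dde619, af126b2, da1e500, de37c2f}.
Ancestors of 2814ca2: {2052e99, 2814ca2, 32521ea, 79f516d, 9dde619, af126b2, da1e500, de37c2f}.
Common ancestors: {2052e99, 32521ea, 79f516d, 9dde619, af126b2, da1e500, de37c2f}.
Among these, 79f516d is not an ancestor of any other common ancestor — it is the merge base.

79f516d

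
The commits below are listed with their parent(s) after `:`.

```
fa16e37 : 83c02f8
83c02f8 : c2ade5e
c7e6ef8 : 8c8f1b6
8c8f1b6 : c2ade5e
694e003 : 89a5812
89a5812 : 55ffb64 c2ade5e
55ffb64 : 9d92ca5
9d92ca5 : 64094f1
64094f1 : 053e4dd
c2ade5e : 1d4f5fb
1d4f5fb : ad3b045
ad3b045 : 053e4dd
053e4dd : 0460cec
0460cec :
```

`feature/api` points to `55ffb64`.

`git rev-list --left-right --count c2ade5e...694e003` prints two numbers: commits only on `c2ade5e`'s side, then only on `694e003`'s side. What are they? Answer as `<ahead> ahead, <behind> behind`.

Reachable from c2ade5e: {0460cec, 053e4dd, 1d4f5fb, ad3b045, c2ade5e}.
Reachable from 694e003: {0460cec, 053e4dd, 1d4f5fb, 55ffb64, 64094f1, 694e003, 89a5812, 9d92ca5, ad3b045, c2ade5e}.
Only in c2ade5e's history (ahead): {} — 0.
Only in 694e003's history (behind): {55ffb64, 64094f1, 694e003, 89a5812, 9d92ca5} — 5.

0 ahead, 5 behind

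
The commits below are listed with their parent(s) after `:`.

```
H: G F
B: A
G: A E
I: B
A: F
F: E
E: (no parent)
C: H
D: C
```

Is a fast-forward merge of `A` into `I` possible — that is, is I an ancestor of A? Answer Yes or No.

A fast-forward from I to A is possible iff I is an ancestor of A.
Ancestors of A: {A, E, F}.
I is not among them, so fast-forward is not possible.

No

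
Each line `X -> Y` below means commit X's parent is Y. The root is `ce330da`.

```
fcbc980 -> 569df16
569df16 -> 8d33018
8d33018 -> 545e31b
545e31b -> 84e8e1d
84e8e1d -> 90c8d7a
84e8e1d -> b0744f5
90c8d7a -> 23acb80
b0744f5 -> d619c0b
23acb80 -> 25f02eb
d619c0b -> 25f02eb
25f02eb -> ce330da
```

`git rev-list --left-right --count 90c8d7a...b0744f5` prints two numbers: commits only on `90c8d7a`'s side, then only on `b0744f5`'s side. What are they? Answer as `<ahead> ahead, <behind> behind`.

2 ahead, 2 behind

Reachable from 90c8d7a: {23acb80, 25f02eb, 90c8d7a, ce330da}.
Reachable from b0744f5: {25f02eb, b0744f5, ce330da, d619c0b}.
Only in 90c8d7a's history (ahead): {23acb80, 90c8d7a} — 2.
Only in b0744f5's history (behind): {b0744f5, d619c0b} — 2.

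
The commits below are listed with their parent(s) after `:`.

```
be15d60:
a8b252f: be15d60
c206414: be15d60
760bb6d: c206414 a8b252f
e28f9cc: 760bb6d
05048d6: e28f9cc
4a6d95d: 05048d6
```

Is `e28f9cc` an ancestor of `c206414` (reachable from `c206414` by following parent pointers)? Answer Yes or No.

Ancestors of c206414: {be15d60, c206414}.
e28f9cc is not in that set, so it is not an ancestor of c206414.

No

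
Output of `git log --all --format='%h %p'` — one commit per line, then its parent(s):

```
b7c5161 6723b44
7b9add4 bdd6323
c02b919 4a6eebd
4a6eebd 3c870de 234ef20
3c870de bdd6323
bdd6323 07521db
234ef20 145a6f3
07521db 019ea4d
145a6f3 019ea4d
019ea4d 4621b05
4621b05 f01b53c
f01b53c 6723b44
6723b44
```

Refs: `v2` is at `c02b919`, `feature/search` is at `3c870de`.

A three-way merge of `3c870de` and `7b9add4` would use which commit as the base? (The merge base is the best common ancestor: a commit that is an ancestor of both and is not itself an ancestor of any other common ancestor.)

bdd6323

Ancestors of 3c870de: {019ea4d, 07521db, 3c870de, 4621b05, 6723b44, bdd6323, f01b53c}.
Ancestors of 7b9add4: {019ea4d, 07521db, 4621b05, 6723b44, 7b9add4, bdd6323, f01b53c}.
Common ancestors: {019ea4d, 07521db, 4621b05, 6723b44, bdd6323, f01b53c}.
Among these, bdd6323 is not an ancestor of any other common ancestor — it is the merge base.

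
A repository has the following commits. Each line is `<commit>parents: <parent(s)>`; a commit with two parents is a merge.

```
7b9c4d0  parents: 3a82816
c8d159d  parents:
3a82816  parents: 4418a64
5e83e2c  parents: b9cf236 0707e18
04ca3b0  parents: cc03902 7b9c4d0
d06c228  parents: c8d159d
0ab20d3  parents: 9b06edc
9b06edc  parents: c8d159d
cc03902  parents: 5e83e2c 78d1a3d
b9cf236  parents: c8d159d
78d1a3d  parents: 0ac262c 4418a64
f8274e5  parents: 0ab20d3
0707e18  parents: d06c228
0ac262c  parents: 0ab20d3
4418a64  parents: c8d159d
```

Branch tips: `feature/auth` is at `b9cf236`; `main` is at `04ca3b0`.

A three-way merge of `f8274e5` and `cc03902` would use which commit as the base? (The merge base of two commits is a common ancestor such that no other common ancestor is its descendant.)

Ancestors of f8274e5: {0ab20d3, 9b06edc, c8d159d, f8274e5}.
Ancestors of cc03902: {0707e18, 0ab20d3, 0ac262c, 4418a64, 5e83e2c, 78d1a3d, 9b06edc, b9cf236, c8d159d, cc03902, d06c228}.
Common ancestors: {0ab20d3, 9b06edc, c8d159d}.
Among these, 0ab20d3 is not an ancestor of any other common ancestor — it is the merge base.

0ab20d3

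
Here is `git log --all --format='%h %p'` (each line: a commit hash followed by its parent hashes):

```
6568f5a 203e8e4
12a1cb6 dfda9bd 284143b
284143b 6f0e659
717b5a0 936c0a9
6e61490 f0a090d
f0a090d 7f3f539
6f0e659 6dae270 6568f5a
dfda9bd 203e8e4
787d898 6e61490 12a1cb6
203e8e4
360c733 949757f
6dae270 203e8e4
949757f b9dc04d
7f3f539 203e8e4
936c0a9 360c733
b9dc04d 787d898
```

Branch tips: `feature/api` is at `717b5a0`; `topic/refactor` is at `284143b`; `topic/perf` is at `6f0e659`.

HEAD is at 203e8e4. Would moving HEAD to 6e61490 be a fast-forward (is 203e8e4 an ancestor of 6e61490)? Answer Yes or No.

Yes

A fast-forward from 203e8e4 to 6e61490 is possible iff 203e8e4 is an ancestor of 6e61490.
Ancestors of 6e61490: {203e8e4, 6e61490, 7f3f539, f0a090d}.
203e8e4 is among them, so fast-forward is possible.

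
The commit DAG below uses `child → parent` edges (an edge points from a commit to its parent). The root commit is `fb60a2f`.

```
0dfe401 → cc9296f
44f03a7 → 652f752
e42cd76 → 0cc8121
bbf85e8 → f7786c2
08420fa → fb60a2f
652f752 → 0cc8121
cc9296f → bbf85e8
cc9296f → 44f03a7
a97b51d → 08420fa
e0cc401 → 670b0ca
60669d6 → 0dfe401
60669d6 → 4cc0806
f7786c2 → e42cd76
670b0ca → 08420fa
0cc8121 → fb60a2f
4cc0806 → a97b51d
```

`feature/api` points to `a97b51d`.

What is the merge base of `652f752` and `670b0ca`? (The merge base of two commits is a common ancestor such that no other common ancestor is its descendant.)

Ancestors of 652f752: {0cc8121, 652f752, fb60a2f}.
Ancestors of 670b0ca: {08420fa, 670b0ca, fb60a2f}.
Common ancestors: {fb60a2f}.
The only common ancestor is fb60a2f, so it is the merge base.

fb60a2f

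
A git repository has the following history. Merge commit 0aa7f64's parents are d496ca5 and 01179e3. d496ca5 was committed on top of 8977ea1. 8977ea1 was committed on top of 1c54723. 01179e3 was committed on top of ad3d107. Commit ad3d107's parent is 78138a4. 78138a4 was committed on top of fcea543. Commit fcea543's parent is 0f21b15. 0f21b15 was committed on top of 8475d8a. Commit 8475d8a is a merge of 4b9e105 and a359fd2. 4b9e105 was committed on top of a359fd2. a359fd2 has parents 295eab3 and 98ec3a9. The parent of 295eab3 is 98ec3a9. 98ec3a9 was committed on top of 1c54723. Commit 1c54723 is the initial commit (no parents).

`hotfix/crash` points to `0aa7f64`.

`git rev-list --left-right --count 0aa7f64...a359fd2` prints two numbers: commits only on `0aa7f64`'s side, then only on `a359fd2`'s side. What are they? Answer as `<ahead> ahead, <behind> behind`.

10 ahead, 0 behind

Reachable from 0aa7f64: {01179e3, 0aa7f64, 0f21b15, 1c54723, 295eab3, 4b9e105, 78138a4, 8475d8a, 8977ea1, 98ec3a9, a359fd2, ad3d107, d496ca5, fcea543}.
Reachable from a359fd2: {1c54723, 295eab3, 98ec3a9, a359fd2}.
Only in 0aa7f64's history (ahead): {01179e3, 0aa7f64, 0f21b15, 4b9e105, 78138a4, 8475d8a, 8977ea1, ad3d107, d496ca5, fcea543} — 10.
Only in a359fd2's history (behind): {} — 0.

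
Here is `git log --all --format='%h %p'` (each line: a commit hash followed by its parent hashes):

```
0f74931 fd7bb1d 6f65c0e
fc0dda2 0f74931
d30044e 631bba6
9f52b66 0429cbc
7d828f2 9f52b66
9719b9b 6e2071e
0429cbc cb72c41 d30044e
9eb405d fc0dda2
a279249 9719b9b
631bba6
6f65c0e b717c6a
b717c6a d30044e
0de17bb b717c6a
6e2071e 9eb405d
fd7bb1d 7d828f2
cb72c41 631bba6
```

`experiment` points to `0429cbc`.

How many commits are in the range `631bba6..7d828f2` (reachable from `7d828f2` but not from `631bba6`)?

5

Reachable from 7d828f2: {0429cbc, 631bba6, 7d828f2, 9f52b66, cb72c41, d30044e}.
Reachable from 631bba6: {631bba6}.
In 7d828f2's history but not 631bba6's: {0429cbc, 7d828f2, 9f52b66, cb72c41, d30044e} — 5 commits.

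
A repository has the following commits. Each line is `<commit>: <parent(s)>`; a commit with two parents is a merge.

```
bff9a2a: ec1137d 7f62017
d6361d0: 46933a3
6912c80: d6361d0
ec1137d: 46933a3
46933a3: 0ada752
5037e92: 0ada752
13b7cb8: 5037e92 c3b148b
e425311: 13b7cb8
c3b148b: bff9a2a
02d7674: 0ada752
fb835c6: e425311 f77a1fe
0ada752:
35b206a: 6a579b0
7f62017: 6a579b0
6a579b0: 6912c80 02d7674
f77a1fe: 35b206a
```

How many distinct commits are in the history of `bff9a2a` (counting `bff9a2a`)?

Walking parent pointers from bff9a2a: reachable set = {02d7674, 0ada752, 46933a3, 6912c80, 6a579b0, 7f62017, bff9a2a, d6361d0, ec1137d}.
That is 9 commits.

9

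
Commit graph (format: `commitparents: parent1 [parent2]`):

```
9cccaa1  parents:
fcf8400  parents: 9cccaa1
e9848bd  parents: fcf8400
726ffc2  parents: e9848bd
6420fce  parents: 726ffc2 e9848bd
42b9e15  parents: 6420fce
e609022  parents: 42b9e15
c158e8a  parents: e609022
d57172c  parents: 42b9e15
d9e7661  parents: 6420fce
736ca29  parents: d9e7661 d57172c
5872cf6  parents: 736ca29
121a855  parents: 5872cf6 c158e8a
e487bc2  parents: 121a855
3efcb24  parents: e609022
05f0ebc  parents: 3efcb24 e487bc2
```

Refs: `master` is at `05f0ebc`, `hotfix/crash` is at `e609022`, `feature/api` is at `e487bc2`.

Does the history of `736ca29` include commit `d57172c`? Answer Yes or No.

Yes

Ancestors of 736ca29 (commits reachable by following parents): {42b9e15, 6420fce, 726ffc2, 736ca29, 9cccaa1, d57172c, d9e7661, e9848bd, fcf8400}.
d57172c is in that set, so it is an ancestor of 736ca29.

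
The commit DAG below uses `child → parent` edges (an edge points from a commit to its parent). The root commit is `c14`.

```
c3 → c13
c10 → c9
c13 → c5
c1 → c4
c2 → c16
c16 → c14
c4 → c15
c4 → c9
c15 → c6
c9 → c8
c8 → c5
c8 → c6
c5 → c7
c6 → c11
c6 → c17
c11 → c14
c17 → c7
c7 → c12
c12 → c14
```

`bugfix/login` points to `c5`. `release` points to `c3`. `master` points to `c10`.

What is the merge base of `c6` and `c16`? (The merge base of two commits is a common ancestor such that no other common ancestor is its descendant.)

Ancestors of c6: {c11, c12, c14, c17, c6, c7}.
Ancestors of c16: {c14, c16}.
Common ancestors: {c14}.
The only common ancestor is c14, so it is the merge base.

c14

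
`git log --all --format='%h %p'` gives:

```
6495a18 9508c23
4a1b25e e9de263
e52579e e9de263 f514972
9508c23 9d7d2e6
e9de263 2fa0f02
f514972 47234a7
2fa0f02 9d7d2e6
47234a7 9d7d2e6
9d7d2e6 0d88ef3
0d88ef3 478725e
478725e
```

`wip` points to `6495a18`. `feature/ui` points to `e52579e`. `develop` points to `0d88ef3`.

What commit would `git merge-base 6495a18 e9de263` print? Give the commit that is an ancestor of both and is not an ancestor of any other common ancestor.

Ancestors of 6495a18: {0d88ef3, 478725e, 6495a18, 9508c23, 9d7d2e6}.
Ancestors of e9de263: {0d88ef3, 2fa0f02, 478725e, 9d7d2e6, e9de263}.
Common ancestors: {0d88ef3, 478725e, 9d7d2e6}.
Among these, 9d7d2e6 is not an ancestor of any other common ancestor — it is the merge base.

9d7d2e6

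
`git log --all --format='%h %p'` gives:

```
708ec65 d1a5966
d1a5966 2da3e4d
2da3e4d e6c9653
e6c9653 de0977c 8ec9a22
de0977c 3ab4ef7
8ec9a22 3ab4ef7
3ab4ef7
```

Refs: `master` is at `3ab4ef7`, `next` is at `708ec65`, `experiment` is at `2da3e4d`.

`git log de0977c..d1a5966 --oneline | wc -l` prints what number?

Reachable from d1a5966: {2da3e4d, 3ab4ef7, 8ec9a22, d1a5966, de0977c, e6c9653}.
Reachable from de0977c: {3ab4ef7, de0977c}.
In d1a5966's history but not de0977c's: {2da3e4d, 8ec9a22, d1a5966, e6c9653} — 4 commits.

4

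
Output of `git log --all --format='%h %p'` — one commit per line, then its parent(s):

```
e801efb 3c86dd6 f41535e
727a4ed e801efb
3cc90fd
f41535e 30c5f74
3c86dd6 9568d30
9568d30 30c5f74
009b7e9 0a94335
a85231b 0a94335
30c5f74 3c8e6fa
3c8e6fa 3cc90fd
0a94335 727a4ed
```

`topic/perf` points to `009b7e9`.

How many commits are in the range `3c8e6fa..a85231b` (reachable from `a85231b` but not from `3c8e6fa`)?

8

Reachable from a85231b: {0a94335, 30c5f74, 3c86dd6, 3c8e6fa, 3cc90fd, 727a4ed, 9568d30, a85231b, e801efb, f41535e}.
Reachable from 3c8e6fa: {3c8e6fa, 3cc90fd}.
In a85231b's history but not 3c8e6fa's: {0a94335, 30c5f74, 3c86dd6, 727a4ed, 9568d30, a85231b, e801efb, f41535e} — 8 commits.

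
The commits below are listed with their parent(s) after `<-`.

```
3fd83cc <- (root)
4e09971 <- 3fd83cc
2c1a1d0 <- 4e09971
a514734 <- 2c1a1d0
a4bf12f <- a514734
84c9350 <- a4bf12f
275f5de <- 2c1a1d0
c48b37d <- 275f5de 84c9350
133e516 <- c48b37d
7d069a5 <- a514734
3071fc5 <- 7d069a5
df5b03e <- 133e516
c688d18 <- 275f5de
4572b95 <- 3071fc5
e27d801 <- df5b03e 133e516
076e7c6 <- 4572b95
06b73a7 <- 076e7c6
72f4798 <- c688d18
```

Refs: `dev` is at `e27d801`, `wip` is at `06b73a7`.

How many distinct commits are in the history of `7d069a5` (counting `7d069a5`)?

5

Walking parent pointers from 7d069a5: reachable set = {2c1a1d0, 3fd83cc, 4e09971, 7d069a5, a514734}.
That is 5 commits.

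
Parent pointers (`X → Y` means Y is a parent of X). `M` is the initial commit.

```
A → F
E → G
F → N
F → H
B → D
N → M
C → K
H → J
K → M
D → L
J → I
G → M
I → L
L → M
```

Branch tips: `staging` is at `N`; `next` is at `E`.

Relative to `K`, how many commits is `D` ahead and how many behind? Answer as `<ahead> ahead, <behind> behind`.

2 ahead, 1 behind

Reachable from D: {D, L, M}.
Reachable from K: {K, M}.
Only in D's history (ahead): {D, L} — 2.
Only in K's history (behind): {K} — 1.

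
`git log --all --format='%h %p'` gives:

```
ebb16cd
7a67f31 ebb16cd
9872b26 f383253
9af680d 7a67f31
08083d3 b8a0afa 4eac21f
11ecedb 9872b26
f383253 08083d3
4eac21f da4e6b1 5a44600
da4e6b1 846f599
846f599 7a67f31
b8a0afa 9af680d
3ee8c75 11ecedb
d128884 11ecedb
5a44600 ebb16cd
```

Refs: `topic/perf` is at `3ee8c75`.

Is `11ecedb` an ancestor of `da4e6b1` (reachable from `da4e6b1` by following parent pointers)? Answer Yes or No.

Ancestors of da4e6b1: {7a67f31, 846f599, da4e6b1, ebb16cd}.
11ecedb is not in that set, so it is not an ancestor of da4e6b1.

No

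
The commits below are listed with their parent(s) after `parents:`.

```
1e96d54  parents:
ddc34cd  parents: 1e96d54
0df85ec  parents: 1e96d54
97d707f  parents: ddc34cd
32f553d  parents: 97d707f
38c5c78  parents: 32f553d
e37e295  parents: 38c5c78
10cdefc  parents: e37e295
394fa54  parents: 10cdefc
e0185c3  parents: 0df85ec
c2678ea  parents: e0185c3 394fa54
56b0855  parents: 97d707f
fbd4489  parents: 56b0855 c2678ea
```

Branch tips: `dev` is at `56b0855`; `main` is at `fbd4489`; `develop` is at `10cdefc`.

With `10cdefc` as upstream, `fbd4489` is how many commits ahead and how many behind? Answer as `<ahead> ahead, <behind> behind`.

6 ahead, 0 behind

Reachable from fbd4489: {0df85ec, 10cdefc, 1e96d54, 32f553d, 38c5c78, 394fa54, 56b0855, 97d707f, c2678ea, ddc34cd, e0185c3, e37e295, fbd4489}.
Reachable from 10cdefc: {10cdefc, 1e96d54, 32f553d, 38c5c78, 97d707f, ddc34cd, e37e295}.
Only in fbd4489's history (ahead): {0df85ec, 394fa54, 56b0855, c2678ea, e0185c3, fbd4489} — 6.
Only in 10cdefc's history (behind): {} — 0.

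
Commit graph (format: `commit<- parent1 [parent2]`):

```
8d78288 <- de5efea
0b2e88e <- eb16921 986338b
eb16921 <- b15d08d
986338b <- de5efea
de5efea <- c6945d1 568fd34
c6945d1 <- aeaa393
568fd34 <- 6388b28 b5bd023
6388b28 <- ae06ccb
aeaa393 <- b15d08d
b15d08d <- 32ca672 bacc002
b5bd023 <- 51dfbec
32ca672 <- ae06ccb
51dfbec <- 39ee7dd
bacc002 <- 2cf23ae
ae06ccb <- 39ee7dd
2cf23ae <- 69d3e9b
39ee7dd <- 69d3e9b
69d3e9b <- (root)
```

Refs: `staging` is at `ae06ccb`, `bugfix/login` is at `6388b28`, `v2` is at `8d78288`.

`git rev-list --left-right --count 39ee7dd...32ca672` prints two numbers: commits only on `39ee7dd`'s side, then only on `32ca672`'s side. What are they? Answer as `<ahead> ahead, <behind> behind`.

0 ahead, 2 behind

Reachable from 39ee7dd: {39ee7dd, 69d3e9b}.
Reachable from 32ca672: {32ca672, 39ee7dd, 69d3e9b, ae06ccb}.
Only in 39ee7dd's history (ahead): {} — 0.
Only in 32ca672's history (behind): {32ca672, ae06ccb} — 2.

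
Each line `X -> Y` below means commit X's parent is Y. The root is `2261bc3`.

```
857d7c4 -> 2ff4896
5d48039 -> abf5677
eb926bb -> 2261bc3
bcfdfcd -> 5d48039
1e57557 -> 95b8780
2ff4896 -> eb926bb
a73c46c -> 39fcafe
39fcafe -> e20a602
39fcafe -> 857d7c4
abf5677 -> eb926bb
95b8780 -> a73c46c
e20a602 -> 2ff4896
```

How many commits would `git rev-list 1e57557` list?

Walking parent pointers from 1e57557: reachable set = {1e57557, 2261bc3, 2ff4896, 39fcafe, 857d7c4, 95b8780, a73c46c, e20a602, eb926bb}.
That is 9 commits.

9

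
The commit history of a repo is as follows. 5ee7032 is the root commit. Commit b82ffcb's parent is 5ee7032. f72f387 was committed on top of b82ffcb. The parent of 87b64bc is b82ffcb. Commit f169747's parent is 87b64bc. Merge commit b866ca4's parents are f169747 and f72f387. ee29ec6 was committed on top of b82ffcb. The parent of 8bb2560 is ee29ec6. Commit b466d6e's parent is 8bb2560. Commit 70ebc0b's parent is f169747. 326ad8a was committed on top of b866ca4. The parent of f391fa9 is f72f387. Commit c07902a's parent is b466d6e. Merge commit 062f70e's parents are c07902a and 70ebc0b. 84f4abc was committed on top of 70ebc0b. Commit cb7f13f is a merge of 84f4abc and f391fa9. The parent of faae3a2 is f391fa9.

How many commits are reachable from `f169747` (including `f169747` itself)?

4

Walking parent pointers from f169747: reachable set = {5ee7032, 87b64bc, b82ffcb, f169747}.
That is 4 commits.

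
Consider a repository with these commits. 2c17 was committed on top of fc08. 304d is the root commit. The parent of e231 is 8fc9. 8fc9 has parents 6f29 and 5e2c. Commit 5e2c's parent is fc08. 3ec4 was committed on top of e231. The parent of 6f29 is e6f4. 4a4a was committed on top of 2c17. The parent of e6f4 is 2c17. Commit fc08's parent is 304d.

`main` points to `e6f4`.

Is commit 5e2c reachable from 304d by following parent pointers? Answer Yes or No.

No

Ancestors of 304d: {304d}.
5e2c is not in that set, so it is not an ancestor of 304d.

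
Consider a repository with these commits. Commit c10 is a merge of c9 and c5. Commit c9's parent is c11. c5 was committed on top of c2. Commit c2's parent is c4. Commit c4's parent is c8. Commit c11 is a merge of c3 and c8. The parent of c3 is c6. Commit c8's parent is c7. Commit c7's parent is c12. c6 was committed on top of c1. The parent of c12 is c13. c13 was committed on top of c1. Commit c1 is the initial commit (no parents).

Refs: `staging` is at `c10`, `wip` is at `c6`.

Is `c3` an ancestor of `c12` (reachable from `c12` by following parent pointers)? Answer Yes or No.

No

Ancestors of c12: {c1, c12, c13}.
c3 is not in that set, so it is not an ancestor of c12.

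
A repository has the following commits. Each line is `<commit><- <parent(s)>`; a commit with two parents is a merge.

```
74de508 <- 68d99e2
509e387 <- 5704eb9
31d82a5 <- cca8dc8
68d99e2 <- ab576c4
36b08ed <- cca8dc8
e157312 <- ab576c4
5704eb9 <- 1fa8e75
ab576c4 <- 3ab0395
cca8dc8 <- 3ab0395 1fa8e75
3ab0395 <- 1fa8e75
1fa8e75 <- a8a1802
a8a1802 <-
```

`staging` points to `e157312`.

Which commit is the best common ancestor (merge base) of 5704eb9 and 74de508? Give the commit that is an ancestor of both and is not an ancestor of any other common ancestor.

1fa8e75

Ancestors of 5704eb9: {1fa8e75, 5704eb9, a8a1802}.
Ancestors of 74de508: {1fa8e75, 3ab0395, 68d99e2, 74de508, a8a1802, ab576c4}.
Common ancestors: {1fa8e75, a8a1802}.
Among these, 1fa8e75 is not an ancestor of any other common ancestor — it is the merge base.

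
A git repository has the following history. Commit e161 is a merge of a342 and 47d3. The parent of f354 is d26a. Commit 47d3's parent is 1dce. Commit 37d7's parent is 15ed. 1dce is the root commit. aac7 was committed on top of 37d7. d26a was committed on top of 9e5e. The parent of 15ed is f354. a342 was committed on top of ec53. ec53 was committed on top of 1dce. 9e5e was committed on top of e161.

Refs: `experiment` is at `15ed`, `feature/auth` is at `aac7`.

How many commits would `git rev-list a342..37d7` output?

7

Reachable from 37d7: {15ed, 1dce, 37d7, 47d3, 9e5e, a342, d26a, e161, ec53, f354}.
Reachable from a342: {1dce, a342, ec53}.
In 37d7's history but not a342's: {15ed, 37d7, 47d3, 9e5e, d26a, e161, f354} — 7 commits.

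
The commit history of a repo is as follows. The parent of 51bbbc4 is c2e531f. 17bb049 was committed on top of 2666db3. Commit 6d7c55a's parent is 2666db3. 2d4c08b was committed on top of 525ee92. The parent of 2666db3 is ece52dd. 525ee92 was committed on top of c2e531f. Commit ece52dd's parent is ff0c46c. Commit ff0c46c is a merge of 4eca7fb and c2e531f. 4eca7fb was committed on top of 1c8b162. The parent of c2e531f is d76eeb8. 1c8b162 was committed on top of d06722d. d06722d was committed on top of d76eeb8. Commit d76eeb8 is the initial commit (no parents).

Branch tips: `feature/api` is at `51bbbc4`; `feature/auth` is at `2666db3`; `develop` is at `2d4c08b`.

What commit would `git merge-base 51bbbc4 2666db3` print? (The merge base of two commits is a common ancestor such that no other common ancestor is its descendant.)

c2e531f

Ancestors of 51bbbc4: {51bbbc4, c2e531f, d76eeb8}.
Ancestors of 2666db3: {1c8b162, 2666db3, 4eca7fb, c2e531f, d06722d, d76eeb8, ece52dd, ff0c46c}.
Common ancestors: {c2e531f, d76eeb8}.
Among these, c2e531f is not an ancestor of any other common ancestor — it is the merge base.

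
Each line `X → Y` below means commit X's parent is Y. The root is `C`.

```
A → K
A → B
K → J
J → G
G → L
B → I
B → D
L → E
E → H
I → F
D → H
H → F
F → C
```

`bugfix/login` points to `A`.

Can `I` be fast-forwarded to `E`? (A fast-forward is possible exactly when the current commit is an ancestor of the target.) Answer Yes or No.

A fast-forward from I to E is possible iff I is an ancestor of E.
Ancestors of E: {C, E, F, H}.
I is not among them, so fast-forward is not possible.

No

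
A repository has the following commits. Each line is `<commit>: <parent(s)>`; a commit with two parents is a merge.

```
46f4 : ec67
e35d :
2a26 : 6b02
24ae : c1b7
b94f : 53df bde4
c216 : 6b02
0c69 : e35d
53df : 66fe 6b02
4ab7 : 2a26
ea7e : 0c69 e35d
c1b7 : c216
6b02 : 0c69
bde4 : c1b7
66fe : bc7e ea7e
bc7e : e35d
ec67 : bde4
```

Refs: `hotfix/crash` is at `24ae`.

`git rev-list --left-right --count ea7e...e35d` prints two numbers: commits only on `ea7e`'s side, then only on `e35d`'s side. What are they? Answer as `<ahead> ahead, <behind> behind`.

2 ahead, 0 behind

Reachable from ea7e: {0c69, e35d, ea7e}.
Reachable from e35d: {e35d}.
Only in ea7e's history (ahead): {0c69, ea7e} — 2.
Only in e35d's history (behind): {} — 0.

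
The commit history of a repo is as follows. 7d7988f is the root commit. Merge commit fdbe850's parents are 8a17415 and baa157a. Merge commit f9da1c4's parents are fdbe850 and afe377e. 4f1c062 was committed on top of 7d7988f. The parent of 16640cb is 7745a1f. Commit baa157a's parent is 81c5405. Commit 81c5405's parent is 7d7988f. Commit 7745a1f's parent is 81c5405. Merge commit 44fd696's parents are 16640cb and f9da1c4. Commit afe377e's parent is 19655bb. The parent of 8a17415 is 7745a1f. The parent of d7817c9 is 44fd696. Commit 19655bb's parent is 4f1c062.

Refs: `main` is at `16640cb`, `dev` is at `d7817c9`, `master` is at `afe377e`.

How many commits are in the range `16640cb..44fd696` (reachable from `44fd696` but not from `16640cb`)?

Reachable from 44fd696: {16640cb, 19655bb, 44fd696, 4f1c062, 7745a1f, 7d7988f, 81c5405, 8a17415, afe377e, baa157a, f9da1c4, fdbe850}.
Reachable from 16640cb: {16640cb, 7745a1f, 7d7988f, 81c5405}.
In 44fd696's history but not 16640cb's: {19655bb, 44fd696, 4f1c062, 8a17415, afe377e, baa157a, f9da1c4, fdbe850} — 8 commits.

8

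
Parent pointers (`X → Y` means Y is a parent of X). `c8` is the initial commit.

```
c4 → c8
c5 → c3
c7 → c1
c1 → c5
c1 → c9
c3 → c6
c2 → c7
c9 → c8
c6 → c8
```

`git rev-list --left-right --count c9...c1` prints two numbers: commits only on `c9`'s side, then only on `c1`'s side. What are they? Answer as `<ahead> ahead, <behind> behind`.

Reachable from c9: {c8, c9}.
Reachable from c1: {c1, c3, c5, c6, c8, c9}.
Only in c9's history (ahead): {} — 0.
Only in c1's history (behind): {c1, c3, c5, c6} — 4.

0 ahead, 4 behind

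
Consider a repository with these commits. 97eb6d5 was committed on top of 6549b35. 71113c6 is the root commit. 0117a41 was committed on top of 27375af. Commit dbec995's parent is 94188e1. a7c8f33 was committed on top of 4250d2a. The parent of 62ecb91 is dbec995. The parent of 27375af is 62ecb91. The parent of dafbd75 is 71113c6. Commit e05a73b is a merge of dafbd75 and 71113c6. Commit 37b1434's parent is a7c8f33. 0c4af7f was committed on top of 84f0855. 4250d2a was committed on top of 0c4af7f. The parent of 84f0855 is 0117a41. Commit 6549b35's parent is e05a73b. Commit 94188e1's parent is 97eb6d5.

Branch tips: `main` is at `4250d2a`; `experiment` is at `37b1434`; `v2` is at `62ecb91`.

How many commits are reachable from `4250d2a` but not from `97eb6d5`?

Reachable from 4250d2a: {0117a41, 0c4af7f, 27375af, 4250d2a, 62ecb91, 6549b35, 71113c6, 84f0855, 94188e1, 97eb6d5, dafbd75, dbec995, e05a73b}.
Reachable from 97eb6d5: {6549b35, 71113c6, 97eb6d5, dafbd75, e05a73b}.
In 4250d2a's history but not 97eb6d5's: {0117a41, 0c4af7f, 27375af, 4250d2a, 62ecb91, 84f0855, 94188e1, dbec995} — 8 commits.

8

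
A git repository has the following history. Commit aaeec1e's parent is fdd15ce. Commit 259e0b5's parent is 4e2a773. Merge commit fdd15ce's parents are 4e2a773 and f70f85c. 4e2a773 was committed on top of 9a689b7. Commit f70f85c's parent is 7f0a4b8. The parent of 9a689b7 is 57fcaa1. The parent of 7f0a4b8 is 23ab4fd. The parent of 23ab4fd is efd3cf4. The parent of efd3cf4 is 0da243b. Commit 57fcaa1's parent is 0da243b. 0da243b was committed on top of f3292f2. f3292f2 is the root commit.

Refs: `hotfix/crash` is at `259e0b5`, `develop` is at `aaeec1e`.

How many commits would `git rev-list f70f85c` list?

6

Walking parent pointers from f70f85c: reachable set = {0da243b, 23ab4fd, 7f0a4b8, efd3cf4, f3292f2, f70f85c}.
That is 6 commits.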